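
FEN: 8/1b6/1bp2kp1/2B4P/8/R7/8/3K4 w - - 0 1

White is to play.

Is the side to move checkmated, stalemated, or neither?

neither

White to move; white king on d1.
In check: no.
Legal moves for White include: Bf8, Be7+, Bd6, Bxb6, Bd4+, Bb4, Be3, Bf2, Bg1, Ra8, Ra7, Ra6, Ra5, Ra4, Rh3, Rg3, Rf3+, Re3, ... (list truncated; more exist).
White has legal moves and is not in check → neither.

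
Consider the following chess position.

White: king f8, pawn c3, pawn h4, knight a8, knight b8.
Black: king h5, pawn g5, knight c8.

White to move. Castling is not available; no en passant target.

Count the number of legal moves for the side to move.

White to move; king on f8.
In check: no.
Legal moves: Kg8, Ke8, Kg7, Kf7, Nd7, Nc6, Na6, Nc7, Nb6, hxg5, c4.
Count: 11.

11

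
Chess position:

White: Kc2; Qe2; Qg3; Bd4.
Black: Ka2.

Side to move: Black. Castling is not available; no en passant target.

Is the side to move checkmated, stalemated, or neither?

stalemate

Black to move; black king on a2.
In check: no.
King squares — a1: attacked by Bd4; b1: attacked by Kc2; b2: attacked by Kc2; a3: attacked by Qg3; b3: attacked by Kc2.
Legal moves for Black: none.
Not in check and no legal moves → stalemate.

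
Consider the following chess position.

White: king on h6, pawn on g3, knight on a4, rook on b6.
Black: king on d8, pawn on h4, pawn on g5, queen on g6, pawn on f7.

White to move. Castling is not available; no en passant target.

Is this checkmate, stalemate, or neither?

White to move; white king on h6.
In check: yes, from the black queen on g6.
King squares — g5: attacked by Qg6; h5: attacked by Qg6; g6: attacked by Pf7; g7: attacked by Qg6; h7: attacked by Qg6.
Legal moves for White: Rxg6.
White is in check but has 1 legal move → neither.

neither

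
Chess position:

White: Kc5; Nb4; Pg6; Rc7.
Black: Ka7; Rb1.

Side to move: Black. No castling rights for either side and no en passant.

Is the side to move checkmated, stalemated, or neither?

neither

Black to move; black king on a7.
In check: yes, from the white rook on c7.
King squares — a6: attacked by Nb4; b6: attacked by Kc5; b7: attacked by Rc7; a8: available; b8: available.
Legal moves for Black: Kb8, Ka8.
Black is in check but has 2 legal moves → neither.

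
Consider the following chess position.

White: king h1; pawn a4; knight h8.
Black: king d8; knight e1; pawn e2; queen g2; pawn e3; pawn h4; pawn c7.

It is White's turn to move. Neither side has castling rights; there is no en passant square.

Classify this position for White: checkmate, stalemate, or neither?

checkmate

White to move; white king on h1.
In check: yes, from the black queen on g2.
King squares — g1: attacked by Qg2; g2: attacked by Ne1; h2: attacked by Qg2.
Legal moves for White: none.
In check with no legal moves → checkmate.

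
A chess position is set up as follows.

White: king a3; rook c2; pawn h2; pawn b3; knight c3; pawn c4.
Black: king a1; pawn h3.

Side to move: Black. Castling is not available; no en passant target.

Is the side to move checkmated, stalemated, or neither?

Black to move; black king on a1.
In check: no.
King squares — b1: attacked by Nc3; a2: attacked by Rc2; b2: attacked by Rc2.
Legal moves for Black: none.
Not in check and no legal moves → stalemate.

stalemate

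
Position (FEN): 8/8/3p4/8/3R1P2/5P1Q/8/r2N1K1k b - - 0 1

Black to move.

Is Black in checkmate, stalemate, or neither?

checkmate

Black to move; black king on h1.
In check: yes, from the white queen on h3.
King squares — g1: attacked by Kf1; g2: attacked by Kf1; h2: attacked by Qh3.
Legal moves for Black: none.
In check with no legal moves → checkmate.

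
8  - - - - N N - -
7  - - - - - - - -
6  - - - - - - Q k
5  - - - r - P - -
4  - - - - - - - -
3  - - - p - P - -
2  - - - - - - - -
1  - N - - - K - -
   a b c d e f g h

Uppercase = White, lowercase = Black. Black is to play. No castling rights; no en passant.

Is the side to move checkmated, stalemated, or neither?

Black to move; black king on h6.
In check: yes, from the white queen on g6.
King squares — g5: attacked by Qg6; h5: attacked by Qg6; g6: attacked by Pf5; g7: attacked by Qg6; h7: attacked by Qg6.
Legal moves for Black: none.
In check with no legal moves → checkmate.

checkmate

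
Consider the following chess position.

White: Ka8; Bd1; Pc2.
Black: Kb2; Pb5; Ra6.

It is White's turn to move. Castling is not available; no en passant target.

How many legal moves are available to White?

White to move; king on a8.
In check: yes, from the black rook on a6.
Legal moves: Kb8, Kb7.
Count: 2.

2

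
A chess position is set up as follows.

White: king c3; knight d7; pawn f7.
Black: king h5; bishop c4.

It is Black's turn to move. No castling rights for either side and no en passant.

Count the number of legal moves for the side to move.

Black to move; king on h5.
In check: no.
Legal moves: Kh6, Kg6, Kg5, Kh4, Kg4, Bxf7, Be6, Ba6, Bd5, Bb5, Bd3, Bb3, Be2, Ba2, Bf1.
Count: 15.

15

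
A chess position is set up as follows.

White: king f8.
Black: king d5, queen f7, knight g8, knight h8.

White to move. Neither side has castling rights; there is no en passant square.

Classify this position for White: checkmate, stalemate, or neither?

White to move; white king on f8.
In check: yes, from the black queen on f7.
King squares — e7: attacked by Qf7; f7: attacked by Nh8; g7: attacked by Qf7; e8: attacked by Qf7; g8: attacked by Qf7.
Legal moves for White: none.
In check with no legal moves → checkmate.

checkmate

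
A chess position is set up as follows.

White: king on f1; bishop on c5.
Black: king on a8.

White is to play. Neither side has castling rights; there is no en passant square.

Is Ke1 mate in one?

no

After Ke1: black king on a8; in check: no.
Black is not in check, so this cannot be checkmate.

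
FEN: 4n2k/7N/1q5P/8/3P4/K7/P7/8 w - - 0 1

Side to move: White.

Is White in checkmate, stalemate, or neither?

neither

White to move; white king on a3.
In check: no.
Legal moves for White: Nf8, Nf6, Ng5, Ka4, d5.
White has 5 legal moves and is not in check → neither.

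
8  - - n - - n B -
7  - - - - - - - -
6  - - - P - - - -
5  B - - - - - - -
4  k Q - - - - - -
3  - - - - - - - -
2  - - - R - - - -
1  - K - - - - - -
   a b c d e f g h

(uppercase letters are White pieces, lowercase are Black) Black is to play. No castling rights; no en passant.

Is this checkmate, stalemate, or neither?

Black to move; black king on a4.
In check: yes, from the white queen on b4.
King squares — a3: attacked by Qb4; b3: attacked by Qb4; b4: attacked by Ba5; a5: attacked by Qb4; b5: attacked by Qb4.
Legal moves for Black: none.
In check with no legal moves → checkmate.

checkmate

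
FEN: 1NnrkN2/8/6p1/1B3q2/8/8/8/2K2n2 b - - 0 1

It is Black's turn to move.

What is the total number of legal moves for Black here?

6

Black to move; king on e8.
In check: yes, from the white bishop on b5.
Legal moves: Kxf8, Kf7, Ke7, Rd7, Qd7, Qxb5.
Count: 6.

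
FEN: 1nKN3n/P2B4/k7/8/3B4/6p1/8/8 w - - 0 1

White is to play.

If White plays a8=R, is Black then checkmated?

yes

After a8=R: black king on a6; in check: yes, from the white rook on a8.
King squares — a5: attacked by Ra8; b5: attacked by Bd7; b6: attacked by Bd4; a7: attacked by Bd4; b7: attacked by Kc8.
Black has no legal moves → checkmate.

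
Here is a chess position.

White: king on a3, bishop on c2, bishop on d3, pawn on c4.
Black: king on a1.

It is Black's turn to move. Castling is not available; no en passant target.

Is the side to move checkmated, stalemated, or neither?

Black to move; black king on a1.
In check: no.
King squares — b1: attacked by Bc2; a2: attacked by Ka3; b2: attacked by Ka3.
Legal moves for Black: none.
Not in check and no legal moves → stalemate.

stalemate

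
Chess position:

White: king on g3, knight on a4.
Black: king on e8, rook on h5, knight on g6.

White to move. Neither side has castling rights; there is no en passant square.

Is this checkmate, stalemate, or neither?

White to move; white king on g3.
In check: no.
Legal moves for White: Nb6, Nc5, Nc3, Nb2, Kg4, Kf3, Kg2, Kf2.
White has 8 legal moves and is not in check → neither.

neither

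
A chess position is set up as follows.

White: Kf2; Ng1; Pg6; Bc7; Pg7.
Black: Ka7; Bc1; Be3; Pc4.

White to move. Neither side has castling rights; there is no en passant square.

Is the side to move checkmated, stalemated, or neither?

neither

White to move; white king on f2.
In check: yes, from the black bishop on e3.
King squares — e1: available; f1: available; g1: own knight; e2: available; g2: available; e3: attacked by Bc1; f3: available; g3: available.
Legal moves for White: Kg3, Kf3, Kg2, Ke2, Kf1, Ke1.
White is in check but has 6 legal moves → neither.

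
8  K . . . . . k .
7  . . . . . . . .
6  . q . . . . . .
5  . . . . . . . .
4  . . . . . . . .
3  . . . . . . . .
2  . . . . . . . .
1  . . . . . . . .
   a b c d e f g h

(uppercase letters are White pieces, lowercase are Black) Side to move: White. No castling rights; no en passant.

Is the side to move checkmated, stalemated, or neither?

stalemate

White to move; white king on a8.
In check: no.
King squares — a7: attacked by Qb6; b7: attacked by Qb6; b8: attacked by Qb6.
Legal moves for White: none.
Not in check and no legal moves → stalemate.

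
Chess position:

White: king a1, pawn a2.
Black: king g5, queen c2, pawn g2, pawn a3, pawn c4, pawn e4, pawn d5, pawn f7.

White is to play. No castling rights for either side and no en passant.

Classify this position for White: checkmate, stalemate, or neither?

White to move; white king on a1.
In check: no.
King squares — b1: attacked by Qc2; a2: own pawn; b2: attacked by Qc2.
Legal moves for White: none.
Not in check and no legal moves → stalemate.

stalemate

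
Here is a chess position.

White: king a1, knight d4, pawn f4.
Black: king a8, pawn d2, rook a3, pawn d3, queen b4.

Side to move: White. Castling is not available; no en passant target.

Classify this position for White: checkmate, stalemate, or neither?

White to move; white king on a1.
In check: yes, from the black rook on a3.
King squares — b1: attacked by Qb4; a2: attacked by Ra3; b2: attacked by Qb4.
Legal moves for White: none.
In check with no legal moves → checkmate.

checkmate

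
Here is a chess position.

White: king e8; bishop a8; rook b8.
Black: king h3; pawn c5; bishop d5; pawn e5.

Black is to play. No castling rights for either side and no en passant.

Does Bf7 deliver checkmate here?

no

After Bf7: white king on e8; in check: yes, from the black bishop on f7.
White has 5 legal replies: Kf8, Kd8, Kxf7, Ke7, Kd7.
In check but a legal move exists → not checkmate.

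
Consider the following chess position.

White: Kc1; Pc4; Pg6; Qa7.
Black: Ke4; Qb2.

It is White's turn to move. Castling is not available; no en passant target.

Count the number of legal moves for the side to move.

2

White to move; king on c1.
In check: yes, from the black queen on b2.
Legal moves: Kxb2, Kd1.
Count: 2.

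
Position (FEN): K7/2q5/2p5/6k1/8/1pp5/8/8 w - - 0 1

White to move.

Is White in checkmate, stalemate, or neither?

stalemate

White to move; white king on a8.
In check: no.
King squares — a7: attacked by Qc7; b7: attacked by Qc7; b8: attacked by Qc7.
Legal moves for White: none.
Not in check and no legal moves → stalemate.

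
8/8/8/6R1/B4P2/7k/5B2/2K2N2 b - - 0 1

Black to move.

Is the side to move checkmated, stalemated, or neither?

Black to move; black king on h3.
In check: no.
King squares — g2: attacked by Rg5; h2: attacked by Nf1; g3: attacked by Nf1; g4: attacked by Rg5; h4: attacked by Bf2.
Legal moves for Black: none.
Not in check and no legal moves → stalemate.

stalemate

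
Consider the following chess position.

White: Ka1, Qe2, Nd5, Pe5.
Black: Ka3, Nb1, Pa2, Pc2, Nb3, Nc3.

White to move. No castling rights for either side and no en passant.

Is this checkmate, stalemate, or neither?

checkmate

White to move; white king on a1.
In check: yes, from the black knight on b3.
King squares — b1: attacked by Pa2; a2: attacked by Ka3; b2: attacked by Ka3.
Legal moves for White: none.
In check with no legal moves → checkmate.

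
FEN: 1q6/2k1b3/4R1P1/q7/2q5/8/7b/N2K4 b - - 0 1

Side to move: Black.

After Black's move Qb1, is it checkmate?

yes

After Qb1: white king on d1; in check: yes, from the black queen on b1.
King squares — c1: attacked by Qb1; e1: attacked by Qb1; c2: attacked by Qb1; d2: attacked by Qa5; e2: attacked by Qc4.
White has no legal moves → checkmate.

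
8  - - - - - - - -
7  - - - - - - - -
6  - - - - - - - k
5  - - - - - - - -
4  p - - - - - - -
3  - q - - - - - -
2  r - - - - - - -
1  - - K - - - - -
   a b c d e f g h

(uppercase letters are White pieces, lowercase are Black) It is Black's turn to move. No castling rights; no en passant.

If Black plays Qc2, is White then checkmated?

yes

After Qc2: white king on c1; in check: yes, from the black queen on c2.
King squares — b1: attacked by Qc2; d1: attacked by Qc2; b2: attacked by Ra2; c2: attacked by Ra2; d2: attacked by Qc2.
White has no legal moves → checkmate.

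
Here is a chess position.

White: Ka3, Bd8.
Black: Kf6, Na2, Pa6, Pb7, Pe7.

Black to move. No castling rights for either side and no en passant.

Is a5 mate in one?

After a5: white king on a3; in check: no.
White is not in check, so this cannot be checkmate.

no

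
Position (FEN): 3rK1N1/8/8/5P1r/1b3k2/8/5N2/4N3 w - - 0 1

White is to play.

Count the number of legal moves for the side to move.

2

White to move; king on e8.
In check: yes, from the black rook on d8.
Legal moves: Kxd8, Kf7.
Count: 2.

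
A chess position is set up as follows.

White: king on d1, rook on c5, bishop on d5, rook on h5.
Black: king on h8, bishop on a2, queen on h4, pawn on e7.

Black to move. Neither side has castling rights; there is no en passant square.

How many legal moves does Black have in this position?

2

Black to move; king on h8.
In check: yes, from the white rook on h5.
Legal moves: Kg7, Qxh5+.
Count: 2.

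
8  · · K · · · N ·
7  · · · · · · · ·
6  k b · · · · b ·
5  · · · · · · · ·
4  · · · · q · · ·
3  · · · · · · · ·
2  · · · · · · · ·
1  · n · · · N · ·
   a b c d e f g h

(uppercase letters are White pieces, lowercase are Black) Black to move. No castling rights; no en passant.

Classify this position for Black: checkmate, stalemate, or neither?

Black to move; black king on a6.
In check: no.
Legal moves for Black include: Be8, Bh7, Bf7, Bh5, Bf5+, Bd8, Bc7, Ba7, Bc5, Ba5, Bd4, Be3, Bf2, Bg1, Ka7, Kb5, Ka5, Qe8#, ... (list truncated; more exist).
Black has legal moves and is not in check → neither.

neither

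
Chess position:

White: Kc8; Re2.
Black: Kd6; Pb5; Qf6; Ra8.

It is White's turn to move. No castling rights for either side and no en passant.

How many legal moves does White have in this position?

White to move; king on c8.
In check: yes, from the black rook on a8.
Legal moves: Kb7.
Count: 1.

1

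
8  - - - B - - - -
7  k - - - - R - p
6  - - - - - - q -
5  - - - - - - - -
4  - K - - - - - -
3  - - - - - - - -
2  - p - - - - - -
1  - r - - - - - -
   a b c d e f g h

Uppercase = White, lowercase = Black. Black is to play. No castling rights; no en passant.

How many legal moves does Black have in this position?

Black to move; king on a7.
In check: yes, from the white rook on f7.
Legal moves: Kb8, Ka8, Ka6, Qxf7.
Count: 4.

4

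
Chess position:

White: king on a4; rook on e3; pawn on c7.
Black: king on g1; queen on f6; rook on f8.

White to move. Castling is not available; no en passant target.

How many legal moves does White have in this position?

23

White to move; king on a4.
In check: no.
Legal moves: Kb5, Ka5, Kb4, Kb3, Ka3, Re8, Re7, Re6, Re5, Re4, Rh3, Rg3+, Rf3, Rd3, Rc3, Rb3, Ra3, Re2, Re1+, c8=Q, c8=R, c8=B, c8=N.
Count: 23.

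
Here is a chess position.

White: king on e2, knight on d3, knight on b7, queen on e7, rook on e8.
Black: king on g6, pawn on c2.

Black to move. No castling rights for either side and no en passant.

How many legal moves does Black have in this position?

7

Black to move; king on g6.
In check: no.
Legal moves: Kh6, Kh5, Kf5, c1=Q, c1=R, c1=B, c1=N+.
Count: 7.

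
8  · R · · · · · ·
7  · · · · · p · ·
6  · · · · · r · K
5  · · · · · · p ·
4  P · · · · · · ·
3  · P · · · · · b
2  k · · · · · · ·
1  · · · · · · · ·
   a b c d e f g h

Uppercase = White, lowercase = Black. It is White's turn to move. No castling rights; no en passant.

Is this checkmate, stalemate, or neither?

White to move; white king on h6.
In check: yes, from the black rook on f6.
Legal moves for White: Kh7, Kg7, Kh5, Kxg5.
White is in check but has 4 legal moves → neither.

neither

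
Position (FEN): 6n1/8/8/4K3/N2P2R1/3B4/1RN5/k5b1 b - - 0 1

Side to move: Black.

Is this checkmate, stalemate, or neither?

Black to move; black king on a1.
In check: yes, from the white knight on c2.
King squares — b1: attacked by Rb2; a2: attacked by Rb2; b2: attacked by Na4.
Legal moves for Black: none.
In check with no legal moves → checkmate.

checkmate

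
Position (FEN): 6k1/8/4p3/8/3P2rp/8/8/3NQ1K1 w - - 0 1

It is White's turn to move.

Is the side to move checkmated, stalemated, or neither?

White to move; white king on g1.
In check: yes, from the black rook on g4.
Legal moves for White: Kh2, Kf2, Kh1, Kf1, Qg3.
White is in check but has 5 legal moves → neither.

neither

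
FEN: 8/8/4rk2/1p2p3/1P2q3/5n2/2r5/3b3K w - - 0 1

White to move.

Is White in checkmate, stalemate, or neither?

White to move; white king on h1.
In check: no.
King squares — g1: attacked by Nf3; g2: attacked by Rc2; h2: attacked by Rc2.
Legal moves for White: none.
Not in check and no legal moves → stalemate.

stalemate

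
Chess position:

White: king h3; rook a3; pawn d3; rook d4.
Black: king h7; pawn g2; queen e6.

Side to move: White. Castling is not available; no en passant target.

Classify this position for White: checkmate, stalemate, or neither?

White to move; white king on h3.
In check: yes, from the black queen on e6.
King squares — g2: available; h2: available; g3: available; g4: attacked by Qe6; h4: available.
Legal moves for White: Kh4, Kg3, Kh2, Kxg2, Rg4.
White is in check but has 5 legal moves → neither.

neither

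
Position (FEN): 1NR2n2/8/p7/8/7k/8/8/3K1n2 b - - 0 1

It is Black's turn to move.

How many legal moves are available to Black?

Black to move; king on h4.
In check: no.
Legal moves: Nh7, Nd7, Ng6, Ne6, Kh5, Kg5, Kg4, Kh3, Kg3, Ng3, Ne3+, Nh2, Nd2, a5.
Count: 14.

14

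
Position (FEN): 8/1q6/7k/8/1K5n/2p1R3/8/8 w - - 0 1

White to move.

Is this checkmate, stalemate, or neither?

neither

White to move; white king on b4.
In check: yes, from the black queen on b7.
Legal moves for White: Kc5, Ka5, Kc4, Ka4, Kxc3, Ka3.
White is in check but has 6 legal moves → neither.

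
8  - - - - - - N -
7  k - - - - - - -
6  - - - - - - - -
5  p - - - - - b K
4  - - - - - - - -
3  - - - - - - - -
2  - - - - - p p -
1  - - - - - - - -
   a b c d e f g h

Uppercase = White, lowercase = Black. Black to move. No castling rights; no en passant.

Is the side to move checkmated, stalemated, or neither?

neither

Black to move; black king on a7.
In check: no.
Legal moves for Black include: Kb8, Ka8, Kb7, Kb6, Ka6, Bd8, Be7, Bh6, Bf6, Bh4, Bf4, Be3, Bd2, Bc1, a4, g1=Q, g1=R, g1=B, ... (list truncated; more exist).
Black has legal moves and is not in check → neither.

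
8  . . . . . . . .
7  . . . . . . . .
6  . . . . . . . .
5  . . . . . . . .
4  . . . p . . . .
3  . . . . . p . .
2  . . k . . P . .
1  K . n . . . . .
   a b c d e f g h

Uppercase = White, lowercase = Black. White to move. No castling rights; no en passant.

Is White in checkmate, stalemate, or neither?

White to move; white king on a1.
In check: no.
King squares — b1: attacked by Kc2; a2: attacked by Nc1; b2: attacked by Kc2.
Legal moves for White: none.
Not in check and no legal moves → stalemate.

stalemate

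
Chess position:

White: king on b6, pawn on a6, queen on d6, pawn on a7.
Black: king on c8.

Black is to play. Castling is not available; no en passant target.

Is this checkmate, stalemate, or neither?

stalemate

Black to move; black king on c8.
In check: no.
King squares — b7: attacked by Pa6; c7: attacked by Kb6; d7: attacked by Qd6; b8: attacked by Qd6; d8: attacked by Qd6.
Legal moves for Black: none.
Not in check and no legal moves → stalemate.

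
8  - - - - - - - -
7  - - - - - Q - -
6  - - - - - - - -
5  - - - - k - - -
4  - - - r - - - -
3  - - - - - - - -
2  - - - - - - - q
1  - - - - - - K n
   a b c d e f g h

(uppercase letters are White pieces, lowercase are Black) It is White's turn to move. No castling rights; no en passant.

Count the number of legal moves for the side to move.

2

White to move; king on g1.
In check: yes, from the black queen on h2.
Legal moves: Kxh2, Kf1.
Count: 2.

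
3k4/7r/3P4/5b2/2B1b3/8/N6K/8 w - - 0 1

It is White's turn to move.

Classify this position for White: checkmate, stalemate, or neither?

neither

White to move; white king on h2.
In check: yes, from the black rook on h7.
Legal moves for White: Kg3, Kg1.
White is in check but has 2 legal moves → neither.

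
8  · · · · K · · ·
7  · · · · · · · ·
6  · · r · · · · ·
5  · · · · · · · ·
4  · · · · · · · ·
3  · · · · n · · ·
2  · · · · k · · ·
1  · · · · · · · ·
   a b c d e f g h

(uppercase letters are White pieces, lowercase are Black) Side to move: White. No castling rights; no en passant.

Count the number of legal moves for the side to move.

White to move; king on e8.
In check: no.
Legal moves: Kf8, Kd8, Kf7, Ke7, Kd7.
Count: 5.

5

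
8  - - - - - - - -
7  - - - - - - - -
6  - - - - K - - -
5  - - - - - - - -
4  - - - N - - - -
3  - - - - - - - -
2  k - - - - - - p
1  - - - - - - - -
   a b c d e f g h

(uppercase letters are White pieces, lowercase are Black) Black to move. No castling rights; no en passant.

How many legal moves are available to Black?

Black to move; king on a2.
In check: no.
Legal moves: Ka3, Kb2, Kb1, Ka1, h1=Q, h1=R, h1=B, h1=N.
Count: 8.

8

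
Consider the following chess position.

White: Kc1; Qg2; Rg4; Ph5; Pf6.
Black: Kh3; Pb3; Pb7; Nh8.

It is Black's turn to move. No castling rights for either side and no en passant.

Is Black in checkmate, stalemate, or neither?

Black to move; black king on h3.
In check: yes, from the white queen on g2.
King squares — g2: attacked by Rg4; h2: attacked by Qg2; g3: attacked by Qg2; g4: attacked by Qg2; h4: attacked by Rg4.
Legal moves for Black: none.
In check with no legal moves → checkmate.

checkmate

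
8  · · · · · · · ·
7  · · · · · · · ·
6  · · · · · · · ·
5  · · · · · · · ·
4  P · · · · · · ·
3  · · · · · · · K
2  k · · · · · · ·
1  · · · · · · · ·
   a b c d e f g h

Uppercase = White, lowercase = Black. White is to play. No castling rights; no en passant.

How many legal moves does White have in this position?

6

White to move; king on h3.
In check: no.
Legal moves: Kh4, Kg4, Kg3, Kh2, Kg2, a5.
Count: 6.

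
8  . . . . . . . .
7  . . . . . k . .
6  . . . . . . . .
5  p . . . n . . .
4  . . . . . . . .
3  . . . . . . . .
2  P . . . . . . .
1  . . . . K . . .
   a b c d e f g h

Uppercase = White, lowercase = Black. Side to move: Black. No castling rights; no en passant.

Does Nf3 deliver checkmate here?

no

After Nf3: white king on e1; in check: yes, from the black knight on f3.
White has 4 legal replies: Kf2, Ke2, Kf1, Kd1.
In check but a legal move exists → not checkmate.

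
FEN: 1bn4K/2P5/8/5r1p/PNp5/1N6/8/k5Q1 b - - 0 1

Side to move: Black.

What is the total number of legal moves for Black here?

1

Black to move; king on a1.
In check: yes, from the white queen on g1 and the white knight on b3.
Legal moves: Kb2.
Count: 1.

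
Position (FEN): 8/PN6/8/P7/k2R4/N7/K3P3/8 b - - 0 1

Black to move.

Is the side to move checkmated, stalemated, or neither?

checkmate

Black to move; black king on a4.
In check: yes, from the white rook on d4.
King squares — a3: attacked by Ka2; b3: attacked by Ka2; b4: attacked by Rd4; a5: attacked by Nb7; b5: attacked by Na3.
Legal moves for Black: none.
In check with no legal moves → checkmate.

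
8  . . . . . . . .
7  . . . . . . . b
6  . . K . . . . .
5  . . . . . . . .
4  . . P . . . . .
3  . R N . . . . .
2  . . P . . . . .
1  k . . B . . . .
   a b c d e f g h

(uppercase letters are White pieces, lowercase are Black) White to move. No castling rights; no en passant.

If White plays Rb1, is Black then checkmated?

After Rb1: black king on a1; in check: yes, from the white rook on b1.
King squares — b1: attacked by Nc3; a2: attacked by Nc3; b2: attacked by Rb1.
Black has no legal moves → checkmate.

yes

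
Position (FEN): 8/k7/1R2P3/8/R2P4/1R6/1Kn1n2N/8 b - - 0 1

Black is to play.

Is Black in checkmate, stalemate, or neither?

Black to move; black king on a7.
In check: yes, from the white rook on a4.
King squares — a6: attacked by Ra4; b6: attacked by Rb3; b7: attacked by Rb6; a8: attacked by Ra4; b8: attacked by Rb6.
Legal moves for Black: none.
In check with no legal moves → checkmate.

checkmate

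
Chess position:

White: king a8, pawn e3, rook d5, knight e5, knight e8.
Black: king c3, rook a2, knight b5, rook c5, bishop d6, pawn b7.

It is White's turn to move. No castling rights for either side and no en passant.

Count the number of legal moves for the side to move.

1

White to move; king on a8.
In check: yes, from the black rook on a2.
Legal moves: Kxb7.
Count: 1.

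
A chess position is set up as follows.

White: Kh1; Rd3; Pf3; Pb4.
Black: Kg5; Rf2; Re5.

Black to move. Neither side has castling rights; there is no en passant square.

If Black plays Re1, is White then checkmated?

After Re1: white king on h1; in check: yes, from the black rook on e1.
King squares — g1: attacked by Re1; g2: attacked by Rf2; h2: attacked by Rf2.
White has no legal moves → checkmate.

yes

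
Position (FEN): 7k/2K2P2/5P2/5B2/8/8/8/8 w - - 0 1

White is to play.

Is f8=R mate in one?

yes

After f8=R: black king on h8; in check: yes, from the white rook on f8.
King squares — g7: attacked by Pf6; h7: attacked by Bf5; g8: attacked by Rf8.
Black has no legal moves → checkmate.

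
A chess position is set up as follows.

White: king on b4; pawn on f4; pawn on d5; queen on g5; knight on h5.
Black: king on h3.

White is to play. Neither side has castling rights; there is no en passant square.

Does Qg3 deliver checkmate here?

After Qg3: black king on h3; in check: yes, from the white queen on g3.
King squares — g2: attacked by Qg3; h2: attacked by Qg3; g3: attacked by Nh5; g4: attacked by Qg3; h4: attacked by Qg3.
Black has no legal moves → checkmate.

yes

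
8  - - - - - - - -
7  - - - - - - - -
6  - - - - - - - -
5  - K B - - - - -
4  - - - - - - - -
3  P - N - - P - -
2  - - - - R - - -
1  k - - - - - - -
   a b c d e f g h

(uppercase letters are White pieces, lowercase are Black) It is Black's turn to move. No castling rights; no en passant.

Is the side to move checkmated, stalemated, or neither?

Black to move; black king on a1.
In check: no.
King squares — b1: attacked by Nc3; a2: attacked by Re2; b2: attacked by Re2.
Legal moves for Black: none.
Not in check and no legal moves → stalemate.

stalemate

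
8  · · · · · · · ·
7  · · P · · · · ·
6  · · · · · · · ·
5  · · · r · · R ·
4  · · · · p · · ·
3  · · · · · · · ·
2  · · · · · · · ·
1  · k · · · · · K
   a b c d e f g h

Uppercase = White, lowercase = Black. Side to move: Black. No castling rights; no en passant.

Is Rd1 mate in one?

no

After Rd1: white king on h1; in check: yes, from the black rook on d1.
White has 3 legal replies: Kh2, Kg2, Rg1.
In check but a legal move exists → not checkmate.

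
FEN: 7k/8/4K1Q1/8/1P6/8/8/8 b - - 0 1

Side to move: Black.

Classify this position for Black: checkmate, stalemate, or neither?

Black to move; black king on h8.
In check: no.
King squares — g7: attacked by Qg6; h7: attacked by Qg6; g8: attacked by Qg6.
Legal moves for Black: none.
Not in check and no legal moves → stalemate.

stalemate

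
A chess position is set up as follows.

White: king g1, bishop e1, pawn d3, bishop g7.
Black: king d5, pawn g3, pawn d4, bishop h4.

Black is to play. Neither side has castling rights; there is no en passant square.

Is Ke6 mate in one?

After Ke6: white king on g1; in check: no.
White is not in check, so this cannot be checkmate.

no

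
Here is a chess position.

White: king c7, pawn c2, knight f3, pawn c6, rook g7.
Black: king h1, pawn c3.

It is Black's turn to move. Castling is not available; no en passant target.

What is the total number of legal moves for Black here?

0

Black to move; king on h1.
In check: no.
Legal moves: none.
Count: 0.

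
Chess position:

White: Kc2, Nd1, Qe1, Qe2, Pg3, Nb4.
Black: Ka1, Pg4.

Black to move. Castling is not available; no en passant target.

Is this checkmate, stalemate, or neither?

Black to move; black king on a1.
In check: no.
King squares — b1: attacked by Kc2; a2: attacked by Nb4; b2: attacked by Nd1.
Legal moves for Black: none.
Not in check and no legal moves → stalemate.

stalemate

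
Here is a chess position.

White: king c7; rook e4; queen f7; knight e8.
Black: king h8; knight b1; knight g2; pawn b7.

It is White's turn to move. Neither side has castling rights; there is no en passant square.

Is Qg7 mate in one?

After Qg7: black king on h8; in check: yes, from the white queen on g7.
King squares — g7: attacked by Ne8; h7: attacked by Qg7; g8: attacked by Qg7.
Black has no legal moves → checkmate.

yes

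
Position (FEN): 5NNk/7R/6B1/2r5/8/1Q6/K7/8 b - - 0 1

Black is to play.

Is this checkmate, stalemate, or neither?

checkmate

Black to move; black king on h8.
In check: yes, from the white rook on h7.
King squares — g7: attacked by Rh7; h7: attacked by Bg6; g8: attacked by Qb3.
Legal moves for Black: none.
In check with no legal moves → checkmate.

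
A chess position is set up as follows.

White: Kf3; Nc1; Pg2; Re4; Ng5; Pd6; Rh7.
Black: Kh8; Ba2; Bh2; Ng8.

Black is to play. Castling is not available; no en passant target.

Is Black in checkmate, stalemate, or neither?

checkmate

Black to move; black king on h8.
In check: yes, from the white rook on h7.
King squares — g7: attacked by Rh7; h7: attacked by Ng5; g8: own knight.
Legal moves for Black: none.
In check with no legal moves → checkmate.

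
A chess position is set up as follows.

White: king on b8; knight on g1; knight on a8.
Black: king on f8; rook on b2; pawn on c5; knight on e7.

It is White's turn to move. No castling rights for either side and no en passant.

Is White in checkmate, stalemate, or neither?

White to move; white king on b8.
In check: yes, from the black rook on b2.
King squares — a7: available; b7: attacked by Rb2; c7: available; a8: own knight; c8: attacked by Ne7.
Legal moves for White: Kc7, Ka7, Nb6.
White is in check but has 3 legal moves → neither.

neither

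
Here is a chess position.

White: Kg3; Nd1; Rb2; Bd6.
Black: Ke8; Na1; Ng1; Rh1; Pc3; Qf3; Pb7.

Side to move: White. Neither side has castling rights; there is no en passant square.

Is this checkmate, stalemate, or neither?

White to move; white king on g3.
In check: yes, from the black queen on f3.
King squares — f2: attacked by Qf3; g2: attacked by Qf3; h2: attacked by Rh1; f3: attacked by Ng1; h3: attacked by Ng1; f4: attacked by Qf3; g4: attacked by Qf3; h4: attacked by Rh1.
Legal moves for White: none.
In check with no legal moves → checkmate.

checkmate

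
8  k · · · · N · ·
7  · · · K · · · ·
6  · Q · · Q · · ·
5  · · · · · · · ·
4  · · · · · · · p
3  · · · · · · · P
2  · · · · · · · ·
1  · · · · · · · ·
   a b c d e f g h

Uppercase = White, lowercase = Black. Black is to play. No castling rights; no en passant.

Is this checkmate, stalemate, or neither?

Black to move; black king on a8.
In check: no.
King squares — a7: attacked by Qb6; b7: attacked by Qb6; b8: attacked by Qb6.
Legal moves for Black: none.
Not in check and no legal moves → stalemate.

stalemate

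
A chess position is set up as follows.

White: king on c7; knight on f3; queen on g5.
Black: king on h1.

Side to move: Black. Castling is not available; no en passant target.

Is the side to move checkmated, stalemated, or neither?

stalemate

Black to move; black king on h1.
In check: no.
King squares — g1: attacked by Nf3; g2: attacked by Qg5; h2: attacked by Nf3.
Legal moves for Black: none.
Not in check and no legal moves → stalemate.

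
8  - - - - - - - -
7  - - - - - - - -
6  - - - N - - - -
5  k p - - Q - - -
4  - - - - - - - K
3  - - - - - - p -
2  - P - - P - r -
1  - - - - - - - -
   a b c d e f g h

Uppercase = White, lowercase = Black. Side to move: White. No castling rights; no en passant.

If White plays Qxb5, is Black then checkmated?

yes

After Qxb5: black king on a5; in check: yes, from the white queen on b5.
King squares — a4: attacked by Qb5; b4: attacked by Qb5; b5: attacked by Nd6; a6: attacked by Qb5; b6: attacked by Qb5.
Black has no legal moves → checkmate.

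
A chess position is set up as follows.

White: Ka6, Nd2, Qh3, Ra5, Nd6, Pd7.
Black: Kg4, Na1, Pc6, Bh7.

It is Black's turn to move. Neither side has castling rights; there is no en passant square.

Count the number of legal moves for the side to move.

Black to move; king on g4.
In check: yes, from the white queen on h3.
Legal moves: Kf4, Kxh3.
Count: 2.

2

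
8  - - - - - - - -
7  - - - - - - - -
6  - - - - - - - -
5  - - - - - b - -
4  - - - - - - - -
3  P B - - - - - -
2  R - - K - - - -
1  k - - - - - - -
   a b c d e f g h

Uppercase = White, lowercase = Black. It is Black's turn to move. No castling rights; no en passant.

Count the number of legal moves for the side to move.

1

Black to move; king on a1.
In check: yes, from the white rook on a2.
Legal moves: Kb1.
Count: 1.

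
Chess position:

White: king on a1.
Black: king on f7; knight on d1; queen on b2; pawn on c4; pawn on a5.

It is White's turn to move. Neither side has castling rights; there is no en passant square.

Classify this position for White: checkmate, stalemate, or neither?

White to move; white king on a1.
In check: yes, from the black queen on b2.
King squares — b1: attacked by Qb2; a2: attacked by Qb2; b2: attacked by Nd1.
Legal moves for White: none.
In check with no legal moves → checkmate.

checkmate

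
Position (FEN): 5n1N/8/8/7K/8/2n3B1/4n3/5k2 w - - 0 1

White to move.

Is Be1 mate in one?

After Be1: black king on f1; in check: no.
Black is not in check, so this cannot be checkmate.

no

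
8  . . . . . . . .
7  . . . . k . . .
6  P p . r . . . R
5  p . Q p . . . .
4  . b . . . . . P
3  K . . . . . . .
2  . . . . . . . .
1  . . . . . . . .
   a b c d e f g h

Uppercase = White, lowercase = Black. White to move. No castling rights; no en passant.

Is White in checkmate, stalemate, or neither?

neither

White to move; white king on a3.
In check: yes, from the black bishop on b4.
King squares — a2: available; b2: available; b3: available; a4: available; b4: attacked by Pa5.
Legal moves for White: Ka4, Kb3, Kb2, Ka2, Qxb4.
White is in check but has 5 legal moves → neither.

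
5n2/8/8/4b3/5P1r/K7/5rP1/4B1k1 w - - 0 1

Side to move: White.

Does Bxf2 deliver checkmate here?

no

After Bxf2: black king on g1; in check: yes, from the white bishop on f2.
Black has 5 legal replies: Kh2, Kxg2, Kxf2, Kh1, Kf1.
In check but a legal move exists → not checkmate.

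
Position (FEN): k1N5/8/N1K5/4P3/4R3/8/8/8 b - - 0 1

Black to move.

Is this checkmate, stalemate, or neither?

Black to move; black king on a8.
In check: no.
King squares — a7: attacked by Nc8; b7: attacked by Kc6; b8: attacked by Na6.
Legal moves for Black: none.
Not in check and no legal moves → stalemate.

stalemate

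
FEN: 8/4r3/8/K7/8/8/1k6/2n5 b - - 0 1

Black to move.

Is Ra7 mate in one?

no

After Ra7: white king on a5; in check: yes, from the black rook on a7.
White has 3 legal replies: Kb6, Kb5, Kb4.
In check but a legal move exists → not checkmate.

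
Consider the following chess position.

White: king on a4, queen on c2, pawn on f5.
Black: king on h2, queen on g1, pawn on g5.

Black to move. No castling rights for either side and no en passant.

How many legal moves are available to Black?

Black to move; king on h2.
In check: yes, from the white queen on c2.
Legal moves: Kh3, Kg3, Kh1, Qg2, Qf2.
Count: 5.

5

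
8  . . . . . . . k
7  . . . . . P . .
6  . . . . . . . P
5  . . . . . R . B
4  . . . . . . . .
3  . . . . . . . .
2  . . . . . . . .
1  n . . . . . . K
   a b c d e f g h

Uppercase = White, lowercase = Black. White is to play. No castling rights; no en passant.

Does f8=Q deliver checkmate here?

After f8=Q: black king on h8; in check: yes, from the white queen on f8.
Black has 1 legal reply: Kh7.
In check but a legal move exists → not checkmate.

no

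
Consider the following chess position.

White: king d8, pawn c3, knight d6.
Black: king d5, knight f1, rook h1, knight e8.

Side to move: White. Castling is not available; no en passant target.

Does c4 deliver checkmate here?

no

After c4: black king on d5; in check: yes, from the white pawn on c4.
Black has 6 legal replies: Ke6, Kxd6, Kc6, Ke5, Kc5, Kd4.
In check but a legal move exists → not checkmate.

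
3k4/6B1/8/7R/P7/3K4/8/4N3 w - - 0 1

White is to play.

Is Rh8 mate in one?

no

After Rh8: black king on d8; in check: yes, from the white rook on h8.
Black has 3 legal replies: Ke7, Kd7, Kc7.
In check but a legal move exists → not checkmate.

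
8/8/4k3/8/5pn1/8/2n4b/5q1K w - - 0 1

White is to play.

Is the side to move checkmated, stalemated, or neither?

checkmate

White to move; white king on h1.
In check: yes, from the black queen on f1.
King squares — g1: attacked by Qf1; g2: attacked by Qf1; h2: attacked by Ng4.
Legal moves for White: none.
In check with no legal moves → checkmate.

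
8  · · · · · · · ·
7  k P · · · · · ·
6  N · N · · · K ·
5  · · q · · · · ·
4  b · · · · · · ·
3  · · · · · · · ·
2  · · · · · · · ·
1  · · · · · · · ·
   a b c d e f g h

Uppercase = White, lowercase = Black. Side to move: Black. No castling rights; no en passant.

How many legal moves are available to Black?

5

Black to move; king on a7.
In check: yes, from the white knight on c6.
Legal moves: Kxb7, Kb6, Kxa6, Qxc6+, Bxc6.
Count: 5.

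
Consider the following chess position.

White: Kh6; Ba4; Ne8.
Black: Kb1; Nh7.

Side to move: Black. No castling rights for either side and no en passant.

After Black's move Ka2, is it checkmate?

After Ka2: white king on h6; in check: no.
White is not in check, so this cannot be checkmate.

no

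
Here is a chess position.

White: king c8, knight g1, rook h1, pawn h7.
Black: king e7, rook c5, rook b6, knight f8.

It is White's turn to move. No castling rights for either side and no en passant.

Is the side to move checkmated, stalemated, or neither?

White to move; white king on c8.
In check: yes, from the black rook on c5.
King squares — b7: attacked by Rb6; c7: attacked by Rc5; d7: attacked by Ke7; b8: attacked by Rb6; d8: attacked by Ke7.
Legal moves for White: none.
In check with no legal moves → checkmate.

checkmate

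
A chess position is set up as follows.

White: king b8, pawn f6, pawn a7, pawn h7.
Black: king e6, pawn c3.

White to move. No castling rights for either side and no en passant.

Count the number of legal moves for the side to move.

White to move; king on b8.
In check: no.
Legal moves: Kc8, Ka8, Kc7, Kb7, h8=Q, h8=R, h8=B, h8=N, a8=Q, a8=R, a8=B, a8=N, f7.
Count: 13.

13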